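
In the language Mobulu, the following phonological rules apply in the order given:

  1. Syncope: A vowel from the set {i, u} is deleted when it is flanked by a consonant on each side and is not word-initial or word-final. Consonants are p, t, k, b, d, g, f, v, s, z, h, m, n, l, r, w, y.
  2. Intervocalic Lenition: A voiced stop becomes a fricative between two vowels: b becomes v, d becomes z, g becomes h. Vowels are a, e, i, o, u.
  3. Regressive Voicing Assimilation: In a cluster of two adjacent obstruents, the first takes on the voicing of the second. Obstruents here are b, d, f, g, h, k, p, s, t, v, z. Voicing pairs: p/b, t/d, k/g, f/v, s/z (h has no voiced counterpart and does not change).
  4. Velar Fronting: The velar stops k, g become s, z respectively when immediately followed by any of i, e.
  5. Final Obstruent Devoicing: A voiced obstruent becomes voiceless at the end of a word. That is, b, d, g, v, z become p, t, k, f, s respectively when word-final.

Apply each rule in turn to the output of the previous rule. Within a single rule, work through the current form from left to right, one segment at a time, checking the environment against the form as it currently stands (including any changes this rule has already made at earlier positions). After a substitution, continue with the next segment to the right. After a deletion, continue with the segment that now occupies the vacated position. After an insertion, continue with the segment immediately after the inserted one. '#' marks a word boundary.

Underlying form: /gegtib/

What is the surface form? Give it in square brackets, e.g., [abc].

1 Syncope: [gegtib] → [gegtb]
2 Intervocalic Lenition: no change — [gegtb]
3 Regressive Voicing Assimilation: [gegtb] → [gekdb]
4 Velar Fronting: [gekdb] → [zekdb]
5 Final Obstruent Devoicing: [zekdb] → [zekdp]

[zekdp]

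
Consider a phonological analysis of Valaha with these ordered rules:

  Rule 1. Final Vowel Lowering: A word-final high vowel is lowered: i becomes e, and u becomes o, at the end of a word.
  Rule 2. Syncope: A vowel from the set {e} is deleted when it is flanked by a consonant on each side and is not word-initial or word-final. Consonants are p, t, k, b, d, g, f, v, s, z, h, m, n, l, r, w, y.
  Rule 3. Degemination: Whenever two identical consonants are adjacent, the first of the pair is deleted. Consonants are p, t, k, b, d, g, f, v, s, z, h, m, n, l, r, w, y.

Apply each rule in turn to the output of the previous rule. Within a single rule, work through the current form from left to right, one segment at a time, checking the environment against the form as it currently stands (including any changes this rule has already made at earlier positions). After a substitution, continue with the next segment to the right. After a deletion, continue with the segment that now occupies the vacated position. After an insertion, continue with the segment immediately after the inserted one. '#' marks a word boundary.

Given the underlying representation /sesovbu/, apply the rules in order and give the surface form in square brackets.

Rule 1 Final Vowel Lowering: [sesovbu] → [sesovbo]
Rule 2 Syncope: [sesovbo] → [ssovbo]
Rule 3 Degemination: [ssovbo] → [sovbo]

[sovbo]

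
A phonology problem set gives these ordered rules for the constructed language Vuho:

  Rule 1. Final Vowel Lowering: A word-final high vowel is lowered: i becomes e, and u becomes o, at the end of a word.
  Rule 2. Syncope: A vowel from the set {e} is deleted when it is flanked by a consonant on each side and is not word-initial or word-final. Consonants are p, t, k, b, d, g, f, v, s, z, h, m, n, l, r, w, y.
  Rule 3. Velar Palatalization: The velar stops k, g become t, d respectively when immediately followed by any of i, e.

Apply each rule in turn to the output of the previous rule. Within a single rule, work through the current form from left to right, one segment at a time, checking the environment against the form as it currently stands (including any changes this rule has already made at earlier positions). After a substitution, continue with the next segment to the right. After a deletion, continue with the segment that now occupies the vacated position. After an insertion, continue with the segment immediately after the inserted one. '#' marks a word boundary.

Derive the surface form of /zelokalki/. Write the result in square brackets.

[zlokalte]

Rule 1 Final Vowel Lowering: [zelokalki] → [zelokalke]
Rule 2 Syncope: [zelokalke] → [zlokalke]
Rule 3 Velar Palatalization: [zlokalke] → [zlokalte]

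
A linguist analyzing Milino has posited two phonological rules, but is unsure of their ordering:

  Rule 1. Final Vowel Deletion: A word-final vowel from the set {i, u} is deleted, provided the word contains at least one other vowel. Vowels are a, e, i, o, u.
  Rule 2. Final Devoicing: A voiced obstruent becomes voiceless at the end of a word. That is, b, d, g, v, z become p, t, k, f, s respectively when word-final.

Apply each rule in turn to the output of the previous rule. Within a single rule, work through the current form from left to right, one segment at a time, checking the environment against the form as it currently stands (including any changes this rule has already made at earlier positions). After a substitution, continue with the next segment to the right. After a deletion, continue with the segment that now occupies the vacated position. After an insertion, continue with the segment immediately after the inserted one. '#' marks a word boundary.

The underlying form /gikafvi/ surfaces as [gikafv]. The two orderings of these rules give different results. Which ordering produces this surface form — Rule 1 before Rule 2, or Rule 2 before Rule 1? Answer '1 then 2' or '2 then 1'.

Order 1 then 2:
  1 Final Vowel Deletion: [gikafvi] → [gikafv]
  2 Final Devoicing: [gikafv] → [gikaff]
  result: [gikaff]
Order 2 then 1:
  2 Final Devoicing: no change — [gikafvi]
  1 Final Vowel Deletion: [gikafvi] → [gikafv]
  result: [gikafv]

2 then 1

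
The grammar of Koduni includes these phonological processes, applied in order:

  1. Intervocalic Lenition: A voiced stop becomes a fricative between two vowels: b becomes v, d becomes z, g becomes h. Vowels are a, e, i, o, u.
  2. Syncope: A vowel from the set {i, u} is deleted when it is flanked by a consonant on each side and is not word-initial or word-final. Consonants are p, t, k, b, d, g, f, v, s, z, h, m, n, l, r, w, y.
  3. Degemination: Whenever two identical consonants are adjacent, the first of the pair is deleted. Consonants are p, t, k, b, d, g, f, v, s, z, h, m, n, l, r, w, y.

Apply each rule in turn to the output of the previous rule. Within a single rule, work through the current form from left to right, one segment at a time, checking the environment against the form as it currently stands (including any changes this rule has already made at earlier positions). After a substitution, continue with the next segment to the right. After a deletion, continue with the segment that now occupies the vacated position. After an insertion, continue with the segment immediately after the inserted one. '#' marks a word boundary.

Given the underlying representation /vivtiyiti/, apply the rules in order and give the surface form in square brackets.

1 Intervocalic Lenition: no change — [vivtiyiti]
2 Syncope: [vivtiyiti] → [vvtyti]
3 Degemination: [vvtyti] → [vtyti]

[vtyti]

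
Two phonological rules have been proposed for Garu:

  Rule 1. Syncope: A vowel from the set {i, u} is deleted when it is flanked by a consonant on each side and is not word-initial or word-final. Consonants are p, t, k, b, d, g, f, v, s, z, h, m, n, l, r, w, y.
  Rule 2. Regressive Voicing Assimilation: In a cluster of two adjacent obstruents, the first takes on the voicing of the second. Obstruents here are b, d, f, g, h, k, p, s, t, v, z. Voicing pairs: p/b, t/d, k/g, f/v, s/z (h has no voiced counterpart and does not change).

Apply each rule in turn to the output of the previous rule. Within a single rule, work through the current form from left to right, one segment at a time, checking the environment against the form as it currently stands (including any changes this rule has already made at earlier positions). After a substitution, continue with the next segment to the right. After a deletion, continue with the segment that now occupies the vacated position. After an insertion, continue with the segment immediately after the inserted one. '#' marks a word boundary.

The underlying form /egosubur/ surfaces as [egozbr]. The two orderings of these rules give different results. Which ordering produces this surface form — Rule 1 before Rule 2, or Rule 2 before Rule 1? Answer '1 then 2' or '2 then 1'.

1 then 2

Order 1 then 2:
  1 Syncope: [egosubur] → [egosbr]
  2 Regressive Voicing Assimilation: [egosbr] → [egozbr]
  result: [egozbr]
Order 2 then 1:
  2 Regressive Voicing Assimilation: no change — [egosubur]
  1 Syncope: [egosubur] → [egosbr]
  result: [egosbr]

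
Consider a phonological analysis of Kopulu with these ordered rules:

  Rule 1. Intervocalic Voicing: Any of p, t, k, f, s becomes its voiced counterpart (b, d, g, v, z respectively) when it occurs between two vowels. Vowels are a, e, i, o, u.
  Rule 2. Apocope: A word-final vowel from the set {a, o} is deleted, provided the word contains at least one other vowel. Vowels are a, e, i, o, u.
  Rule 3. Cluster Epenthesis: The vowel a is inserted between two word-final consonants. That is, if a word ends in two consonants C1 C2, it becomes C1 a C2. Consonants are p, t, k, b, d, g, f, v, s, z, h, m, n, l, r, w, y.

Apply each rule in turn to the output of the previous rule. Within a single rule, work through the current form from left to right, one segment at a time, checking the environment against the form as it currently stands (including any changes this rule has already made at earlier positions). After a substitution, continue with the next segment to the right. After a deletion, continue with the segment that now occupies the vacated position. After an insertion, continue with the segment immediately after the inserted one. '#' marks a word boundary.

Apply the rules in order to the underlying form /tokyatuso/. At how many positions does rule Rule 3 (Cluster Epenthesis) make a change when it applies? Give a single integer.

Rule 1 Intervocalic Voicing: [tokyatuso] → [tokyaduzo]
Rule 2 Apocope: [tokyaduzo] → [tokyaduz]
Rule 3 Cluster Epenthesis: no change — [tokyaduz]
Rule Rule 3 changed 0 position(s).

0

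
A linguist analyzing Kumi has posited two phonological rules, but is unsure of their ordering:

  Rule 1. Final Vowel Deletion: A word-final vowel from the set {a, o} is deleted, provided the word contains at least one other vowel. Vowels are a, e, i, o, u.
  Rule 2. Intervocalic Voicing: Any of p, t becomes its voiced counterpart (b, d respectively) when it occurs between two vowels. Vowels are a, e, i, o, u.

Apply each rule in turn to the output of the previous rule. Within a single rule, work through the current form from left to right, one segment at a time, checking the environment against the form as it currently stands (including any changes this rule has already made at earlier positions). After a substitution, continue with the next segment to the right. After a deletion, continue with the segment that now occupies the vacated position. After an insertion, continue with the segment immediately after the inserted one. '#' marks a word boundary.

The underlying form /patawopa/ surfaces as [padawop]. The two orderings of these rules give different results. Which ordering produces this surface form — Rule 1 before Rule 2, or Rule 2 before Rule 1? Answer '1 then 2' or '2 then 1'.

Order 1 then 2:
  1 Final Vowel Deletion: [patawopa] → [patawop]
  2 Intervocalic Voicing: [patawop] → [padawop]
  result: [padawop]
Order 2 then 1:
  2 Intervocalic Voicing: [patawopa] → [padawoba]
  1 Final Vowel Deletion: [padawoba] → [padawob]
  result: [padawob]

1 then 2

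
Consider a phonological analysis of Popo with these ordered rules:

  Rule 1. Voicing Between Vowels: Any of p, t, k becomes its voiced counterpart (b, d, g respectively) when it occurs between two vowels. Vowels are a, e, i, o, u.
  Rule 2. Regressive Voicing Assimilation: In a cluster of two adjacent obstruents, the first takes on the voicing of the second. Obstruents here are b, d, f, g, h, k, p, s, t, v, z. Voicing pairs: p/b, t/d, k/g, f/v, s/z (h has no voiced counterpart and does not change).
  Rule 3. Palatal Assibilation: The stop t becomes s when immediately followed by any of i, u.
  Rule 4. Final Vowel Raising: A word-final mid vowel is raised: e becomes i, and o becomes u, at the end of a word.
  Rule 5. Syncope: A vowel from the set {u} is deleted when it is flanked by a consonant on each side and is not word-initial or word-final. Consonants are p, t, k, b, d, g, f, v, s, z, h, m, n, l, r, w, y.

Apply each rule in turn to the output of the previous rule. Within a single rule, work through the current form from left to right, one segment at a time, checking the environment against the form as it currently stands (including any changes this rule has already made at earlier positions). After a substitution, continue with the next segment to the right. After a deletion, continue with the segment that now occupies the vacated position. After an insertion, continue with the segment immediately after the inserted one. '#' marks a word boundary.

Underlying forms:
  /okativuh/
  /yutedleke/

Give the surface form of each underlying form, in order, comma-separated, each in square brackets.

/okativuh/:
  Rule 1 Voicing Between Vowels: [okativuh] → [ogadivuh]
  Rule 2 Regressive Voicing Assimilation: no change — [ogadivuh]
  Rule 3 Palatal Assibilation: no change — [ogadivuh]
  Rule 4 Final Vowel Raising: no change — [ogadivuh]
  Rule 5 Syncope: [ogadivuh] → [ogadivh]
/yutedleke/:
  Rule 1 Voicing Between Vowels: [yutedleke] → [yudedlege]
  Rule 2 Regressive Voicing Assimilation: no change — [yudedlege]
  Rule 3 Palatal Assibilation: no change — [yudedlege]
  Rule 4 Final Vowel Raising: [yudedlege] → [yudedlegi]
  Rule 5 Syncope: [yudedlegi] → [ydedlegi]

[ogadivh], [ydedlegi]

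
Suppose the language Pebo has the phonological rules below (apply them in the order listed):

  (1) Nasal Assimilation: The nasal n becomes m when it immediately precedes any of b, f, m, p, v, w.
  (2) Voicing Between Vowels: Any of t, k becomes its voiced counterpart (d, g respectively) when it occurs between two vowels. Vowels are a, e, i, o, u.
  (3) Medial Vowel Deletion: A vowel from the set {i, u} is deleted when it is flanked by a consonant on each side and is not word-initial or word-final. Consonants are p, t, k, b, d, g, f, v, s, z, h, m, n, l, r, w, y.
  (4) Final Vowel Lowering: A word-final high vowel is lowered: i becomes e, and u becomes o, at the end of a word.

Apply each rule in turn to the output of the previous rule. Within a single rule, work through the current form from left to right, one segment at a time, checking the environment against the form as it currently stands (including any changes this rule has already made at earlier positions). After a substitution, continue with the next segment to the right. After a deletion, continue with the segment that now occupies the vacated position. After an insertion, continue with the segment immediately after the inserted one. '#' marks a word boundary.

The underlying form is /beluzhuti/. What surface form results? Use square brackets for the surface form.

(1) Nasal Assimilation: no change — [beluzhuti]
(2) Voicing Between Vowels: [beluzhuti] → [beluzhudi]
(3) Medial Vowel Deletion: [beluzhudi] → [belzhdi]
(4) Final Vowel Lowering: [belzhdi] → [belzhde]

[belzhde]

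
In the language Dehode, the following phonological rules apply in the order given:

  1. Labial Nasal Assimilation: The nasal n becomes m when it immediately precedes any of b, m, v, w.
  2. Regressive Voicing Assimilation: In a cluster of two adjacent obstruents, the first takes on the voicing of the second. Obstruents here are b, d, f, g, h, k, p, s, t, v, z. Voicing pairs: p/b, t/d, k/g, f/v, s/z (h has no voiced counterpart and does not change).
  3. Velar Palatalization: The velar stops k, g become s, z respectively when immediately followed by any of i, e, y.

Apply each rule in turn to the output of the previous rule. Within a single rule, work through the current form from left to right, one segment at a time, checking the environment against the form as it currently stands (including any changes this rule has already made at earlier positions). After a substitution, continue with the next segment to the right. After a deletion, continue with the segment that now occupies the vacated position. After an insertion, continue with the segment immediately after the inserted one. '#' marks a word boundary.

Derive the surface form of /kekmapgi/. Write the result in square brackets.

[sekmabzi]

1 Labial Nasal Assimilation: no change — [kekmapgi]
2 Regressive Voicing Assimilation: [kekmapgi] → [kekmabgi]
3 Velar Palatalization: [kekmabgi] → [sekmabzi]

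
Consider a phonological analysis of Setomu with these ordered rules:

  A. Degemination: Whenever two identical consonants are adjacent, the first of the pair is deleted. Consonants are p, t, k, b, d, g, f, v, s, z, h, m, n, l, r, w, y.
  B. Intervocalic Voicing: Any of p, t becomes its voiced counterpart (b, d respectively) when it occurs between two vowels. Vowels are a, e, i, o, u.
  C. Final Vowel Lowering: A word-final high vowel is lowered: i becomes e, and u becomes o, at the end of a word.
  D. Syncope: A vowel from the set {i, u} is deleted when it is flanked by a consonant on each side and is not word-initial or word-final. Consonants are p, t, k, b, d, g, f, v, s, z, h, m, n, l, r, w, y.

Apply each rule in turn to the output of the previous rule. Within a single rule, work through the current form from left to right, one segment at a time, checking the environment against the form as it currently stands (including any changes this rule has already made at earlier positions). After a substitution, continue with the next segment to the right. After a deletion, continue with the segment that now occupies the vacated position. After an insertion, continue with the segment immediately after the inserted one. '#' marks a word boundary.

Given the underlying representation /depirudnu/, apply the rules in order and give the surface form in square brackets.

A Degemination: no change — [depirudnu]
B Intervocalic Voicing: [depirudnu] → [debirudnu]
C Final Vowel Lowering: [debirudnu] → [debirudno]
D Syncope: [debirudno] → [debrdno]

[debrdno]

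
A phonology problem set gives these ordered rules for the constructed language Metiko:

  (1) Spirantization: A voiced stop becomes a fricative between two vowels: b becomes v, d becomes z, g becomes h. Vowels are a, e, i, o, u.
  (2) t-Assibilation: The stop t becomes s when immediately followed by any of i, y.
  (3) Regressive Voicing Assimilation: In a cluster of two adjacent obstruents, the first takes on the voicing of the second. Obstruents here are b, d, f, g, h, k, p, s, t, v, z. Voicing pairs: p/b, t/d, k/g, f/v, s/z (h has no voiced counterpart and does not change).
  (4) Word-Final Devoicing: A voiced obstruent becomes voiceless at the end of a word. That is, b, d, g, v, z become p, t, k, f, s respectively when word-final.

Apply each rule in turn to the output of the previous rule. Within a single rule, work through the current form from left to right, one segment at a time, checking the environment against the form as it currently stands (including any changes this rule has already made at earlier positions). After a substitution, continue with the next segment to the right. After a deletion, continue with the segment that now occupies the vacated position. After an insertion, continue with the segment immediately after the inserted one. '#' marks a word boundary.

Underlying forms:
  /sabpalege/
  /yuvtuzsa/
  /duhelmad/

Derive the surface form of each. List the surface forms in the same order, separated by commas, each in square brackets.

[sappalehe], [yuftussa], [duhelmat]

/sabpalege/:
  (1) Spirantization: [sabpalege] → [sabpalehe]
  (2) t-Assibilation: no change — [sabpalehe]
  (3) Regressive Voicing Assimilation: [sabpalehe] → [sappalehe]
  (4) Word-Final Devoicing: no change — [sappalehe]
/yuvtuzsa/:
  (1) Spirantization: no change — [yuvtuzsa]
  (2) t-Assibilation: no change — [yuvtuzsa]
  (3) Regressive Voicing Assimilation: [yuvtuzsa] → [yuftussa]
  (4) Word-Final Devoicing: no change — [yuftussa]
/duhelmad/:
  (1) Spirantization: no change — [duhelmad]
  (2) t-Assibilation: no change — [duhelmad]
  (3) Regressive Voicing Assimilation: no change — [duhelmad]
  (4) Word-Final Devoicing: [duhelmad] → [duhelmat]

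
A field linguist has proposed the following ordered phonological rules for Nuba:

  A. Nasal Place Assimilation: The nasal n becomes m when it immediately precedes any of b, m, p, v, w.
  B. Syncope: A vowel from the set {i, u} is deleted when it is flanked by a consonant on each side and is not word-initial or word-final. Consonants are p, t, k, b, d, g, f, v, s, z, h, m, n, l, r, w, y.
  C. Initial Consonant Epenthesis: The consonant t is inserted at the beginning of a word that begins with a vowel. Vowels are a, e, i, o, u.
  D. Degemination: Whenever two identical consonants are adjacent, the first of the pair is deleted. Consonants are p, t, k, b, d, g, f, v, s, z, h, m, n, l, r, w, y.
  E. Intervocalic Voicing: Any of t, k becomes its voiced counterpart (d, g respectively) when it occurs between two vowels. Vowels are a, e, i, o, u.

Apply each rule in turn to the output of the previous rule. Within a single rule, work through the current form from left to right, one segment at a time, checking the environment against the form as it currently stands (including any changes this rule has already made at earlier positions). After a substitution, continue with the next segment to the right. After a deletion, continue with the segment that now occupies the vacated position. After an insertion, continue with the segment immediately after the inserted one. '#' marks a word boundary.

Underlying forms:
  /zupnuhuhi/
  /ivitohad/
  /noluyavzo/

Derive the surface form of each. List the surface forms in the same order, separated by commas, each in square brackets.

/zupnuhuhi/:
  A Nasal Place Assimilation: no change — [zupnuhuhi]
  B Syncope: [zupnuhuhi] → [zpnhhi]
  C Initial Consonant Epenthesis: no change — [zpnhhi]
  D Degemination: [zpnhhi] → [zpnhi]
  E Intervocalic Voicing: no change — [zpnhi]
/ivitohad/:
  A Nasal Place Assimilation: no change — [ivitohad]
  B Syncope: [ivitohad] → [ivtohad]
  C Initial Consonant Epenthesis: [ivtohad] → [tivtohad]
  D Degemination: no change — [tivtohad]
  E Intervocalic Voicing: no change — [tivtohad]
/noluyavzo/:
  A Nasal Place Assimilation: no change — [noluyavzo]
  B Syncope: [noluyavzo] → [nolyavzo]
  C Initial Consonant Epenthesis: no change — [nolyavzo]
  D Degemination: no change — [nolyavzo]
  E Intervocalic Voicing: no change — [nolyavzo]

[zpnhi], [tivtohad], [nolyavzo]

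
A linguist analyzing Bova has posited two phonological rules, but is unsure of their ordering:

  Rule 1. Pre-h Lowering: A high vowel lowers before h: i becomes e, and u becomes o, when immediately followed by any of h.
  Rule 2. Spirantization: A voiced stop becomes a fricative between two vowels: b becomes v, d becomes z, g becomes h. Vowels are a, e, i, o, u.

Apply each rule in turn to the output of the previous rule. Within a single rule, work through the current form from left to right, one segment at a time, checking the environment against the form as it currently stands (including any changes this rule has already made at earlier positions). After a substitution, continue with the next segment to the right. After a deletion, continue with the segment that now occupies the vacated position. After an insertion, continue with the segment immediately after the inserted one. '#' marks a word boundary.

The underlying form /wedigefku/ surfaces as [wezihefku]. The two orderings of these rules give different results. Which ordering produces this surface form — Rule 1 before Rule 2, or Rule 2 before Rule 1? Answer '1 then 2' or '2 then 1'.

Order 1 then 2:
  1 Pre-h Lowering: no change — [wedigefku]
  2 Spirantization: [wedigefku] → [wezihefku]
  result: [wezihefku]
Order 2 then 1:
  2 Spirantization: [wedigefku] → [wezihefku]
  1 Pre-h Lowering: [wezihefku] → [wezehefku]
  result: [wezehefku]

1 then 2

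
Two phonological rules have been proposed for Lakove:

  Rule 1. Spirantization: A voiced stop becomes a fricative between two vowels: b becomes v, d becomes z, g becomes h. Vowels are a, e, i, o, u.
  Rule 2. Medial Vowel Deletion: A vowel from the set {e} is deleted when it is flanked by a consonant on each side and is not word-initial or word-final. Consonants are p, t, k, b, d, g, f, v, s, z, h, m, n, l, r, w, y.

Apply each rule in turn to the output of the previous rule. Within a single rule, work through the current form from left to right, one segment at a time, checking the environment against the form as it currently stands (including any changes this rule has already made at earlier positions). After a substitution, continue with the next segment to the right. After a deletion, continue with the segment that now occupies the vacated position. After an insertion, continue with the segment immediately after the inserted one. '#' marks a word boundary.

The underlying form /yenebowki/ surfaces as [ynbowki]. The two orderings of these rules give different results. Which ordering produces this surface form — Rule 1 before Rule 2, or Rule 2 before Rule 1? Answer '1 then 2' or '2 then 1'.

2 then 1

Order 1 then 2:
  1 Spirantization: [yenebowki] → [yenevowki]
  2 Medial Vowel Deletion: [yenevowki] → [ynvowki]
  result: [ynvowki]
Order 2 then 1:
  2 Medial Vowel Deletion: [yenebowki] → [ynbowki]
  1 Spirantization: no change — [ynbowki]
  result: [ynbowki]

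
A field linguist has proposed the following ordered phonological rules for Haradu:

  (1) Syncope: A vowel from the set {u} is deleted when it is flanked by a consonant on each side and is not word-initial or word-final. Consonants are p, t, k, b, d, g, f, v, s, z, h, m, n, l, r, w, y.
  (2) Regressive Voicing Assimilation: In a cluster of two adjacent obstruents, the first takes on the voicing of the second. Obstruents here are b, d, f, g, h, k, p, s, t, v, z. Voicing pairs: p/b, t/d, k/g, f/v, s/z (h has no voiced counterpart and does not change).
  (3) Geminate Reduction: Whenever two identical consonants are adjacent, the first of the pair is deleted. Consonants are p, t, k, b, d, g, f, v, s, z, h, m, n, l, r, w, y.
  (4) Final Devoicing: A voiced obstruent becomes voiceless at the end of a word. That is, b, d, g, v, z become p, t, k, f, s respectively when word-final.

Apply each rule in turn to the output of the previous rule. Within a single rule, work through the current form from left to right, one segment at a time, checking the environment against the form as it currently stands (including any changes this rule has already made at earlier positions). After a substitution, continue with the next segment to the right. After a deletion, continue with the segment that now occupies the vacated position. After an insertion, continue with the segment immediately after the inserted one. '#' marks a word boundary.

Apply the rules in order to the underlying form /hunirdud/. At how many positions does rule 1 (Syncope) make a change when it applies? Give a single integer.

(1) Syncope: [hunirdud] → [hnirdd]
(2) Regressive Voicing Assimilation: no change — [hnirdd]
(3) Geminate Reduction: [hnirdd] → [hnird]
(4) Final Devoicing: [hnird] → [hnirt]
Rule 1 changed 2 position(s).

2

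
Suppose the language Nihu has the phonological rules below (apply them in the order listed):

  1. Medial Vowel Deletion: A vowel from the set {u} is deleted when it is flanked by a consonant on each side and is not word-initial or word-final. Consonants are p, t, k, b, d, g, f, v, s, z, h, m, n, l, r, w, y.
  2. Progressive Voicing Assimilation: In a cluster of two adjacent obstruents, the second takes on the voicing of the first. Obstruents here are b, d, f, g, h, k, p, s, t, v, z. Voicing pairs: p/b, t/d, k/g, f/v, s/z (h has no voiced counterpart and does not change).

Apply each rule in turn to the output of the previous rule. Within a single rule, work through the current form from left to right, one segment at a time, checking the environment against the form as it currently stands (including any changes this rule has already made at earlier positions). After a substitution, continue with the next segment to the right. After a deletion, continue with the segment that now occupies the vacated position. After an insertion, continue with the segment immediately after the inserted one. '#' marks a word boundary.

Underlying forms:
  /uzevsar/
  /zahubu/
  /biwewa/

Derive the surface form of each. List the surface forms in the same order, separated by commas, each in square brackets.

[uzevzar], [zahpu], [biwewa]

/uzevsar/:
  1 Medial Vowel Deletion: no change — [uzevsar]
  2 Progressive Voicing Assimilation: [uzevsar] → [uzevzar]
/zahubu/:
  1 Medial Vowel Deletion: [zahubu] → [zahbu]
  2 Progressive Voicing Assimilation: [zahbu] → [zahpu]
/biwewa/:
  1 Medial Vowel Deletion: no change — [biwewa]
  2 Progressive Voicing Assimilation: no change — [biwewa]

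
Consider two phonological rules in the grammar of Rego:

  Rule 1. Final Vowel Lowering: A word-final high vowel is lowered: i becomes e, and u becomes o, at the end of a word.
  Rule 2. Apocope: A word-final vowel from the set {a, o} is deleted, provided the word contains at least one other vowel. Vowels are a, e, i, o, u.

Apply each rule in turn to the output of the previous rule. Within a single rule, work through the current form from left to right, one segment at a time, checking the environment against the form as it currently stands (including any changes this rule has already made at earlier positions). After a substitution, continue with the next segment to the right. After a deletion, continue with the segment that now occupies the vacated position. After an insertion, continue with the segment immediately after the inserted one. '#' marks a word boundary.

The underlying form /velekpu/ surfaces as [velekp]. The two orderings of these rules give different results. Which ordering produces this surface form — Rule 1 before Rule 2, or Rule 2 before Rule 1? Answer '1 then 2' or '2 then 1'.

Order 1 then 2:
  1 Final Vowel Lowering: [velekpu] → [velekpo]
  2 Apocope: [velekpo] → [velekp]
  result: [velekp]
Order 2 then 1:
  2 Apocope: no change — [velekpu]
  1 Final Vowel Lowering: [velekpu] → [velekpo]
  result: [velekpo]

1 then 2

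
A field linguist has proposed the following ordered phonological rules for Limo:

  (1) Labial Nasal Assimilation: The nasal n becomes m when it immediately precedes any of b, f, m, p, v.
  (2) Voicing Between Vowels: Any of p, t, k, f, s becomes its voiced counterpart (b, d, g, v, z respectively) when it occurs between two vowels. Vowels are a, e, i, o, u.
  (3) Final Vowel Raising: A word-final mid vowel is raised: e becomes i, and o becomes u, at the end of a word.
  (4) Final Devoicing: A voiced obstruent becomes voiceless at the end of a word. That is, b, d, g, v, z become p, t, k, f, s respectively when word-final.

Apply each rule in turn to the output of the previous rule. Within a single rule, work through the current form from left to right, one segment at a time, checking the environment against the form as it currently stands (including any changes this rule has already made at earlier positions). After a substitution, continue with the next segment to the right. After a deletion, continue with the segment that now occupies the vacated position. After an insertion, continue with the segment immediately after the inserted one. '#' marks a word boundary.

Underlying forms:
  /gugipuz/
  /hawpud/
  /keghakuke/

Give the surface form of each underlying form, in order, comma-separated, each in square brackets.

/gugipuz/:
  (1) Labial Nasal Assimilation: no change — [gugipuz]
  (2) Voicing Between Vowels: [gugipuz] → [gugibuz]
  (3) Final Vowel Raising: no change — [gugibuz]
  (4) Final Devoicing: [gugibuz] → [gugibus]
/hawpud/:
  (1) Labial Nasal Assimilation: no change — [hawpud]
  (2) Voicing Between Vowels: no change — [hawpud]
  (3) Final Vowel Raising: no change — [hawpud]
  (4) Final Devoicing: [hawpud] → [hawput]
/keghakuke/:
  (1) Labial Nasal Assimilation: no change — [keghakuke]
  (2) Voicing Between Vowels: [keghakuke] → [keghaguge]
  (3) Final Vowel Raising: [keghaguge] → [keghagugi]
  (4) Final Devoicing: no change — [keghagugi]

[gugibus], [hawput], [keghagugi]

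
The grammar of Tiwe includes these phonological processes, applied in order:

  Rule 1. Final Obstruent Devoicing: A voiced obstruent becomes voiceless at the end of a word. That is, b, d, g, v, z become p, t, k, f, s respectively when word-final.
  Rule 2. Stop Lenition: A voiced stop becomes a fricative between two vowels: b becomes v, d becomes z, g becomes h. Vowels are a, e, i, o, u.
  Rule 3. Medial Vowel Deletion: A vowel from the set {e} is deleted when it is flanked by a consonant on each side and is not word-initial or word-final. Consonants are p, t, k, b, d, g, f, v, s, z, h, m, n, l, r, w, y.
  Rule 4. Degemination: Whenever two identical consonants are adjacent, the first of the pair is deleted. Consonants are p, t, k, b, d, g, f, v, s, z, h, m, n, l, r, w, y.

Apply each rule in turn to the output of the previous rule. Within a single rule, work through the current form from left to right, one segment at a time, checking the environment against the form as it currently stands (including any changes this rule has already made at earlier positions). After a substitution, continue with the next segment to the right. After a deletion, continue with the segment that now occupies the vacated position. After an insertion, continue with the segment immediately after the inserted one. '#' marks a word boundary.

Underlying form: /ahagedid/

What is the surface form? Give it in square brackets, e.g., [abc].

[ahahzit]

Rule 1 Final Obstruent Devoicing: [ahagedid] → [ahagedit]
Rule 2 Stop Lenition: [ahagedit] → [ahahezit]
Rule 3 Medial Vowel Deletion: [ahahezit] → [ahahzit]
Rule 4 Degemination: no change — [ahahzit]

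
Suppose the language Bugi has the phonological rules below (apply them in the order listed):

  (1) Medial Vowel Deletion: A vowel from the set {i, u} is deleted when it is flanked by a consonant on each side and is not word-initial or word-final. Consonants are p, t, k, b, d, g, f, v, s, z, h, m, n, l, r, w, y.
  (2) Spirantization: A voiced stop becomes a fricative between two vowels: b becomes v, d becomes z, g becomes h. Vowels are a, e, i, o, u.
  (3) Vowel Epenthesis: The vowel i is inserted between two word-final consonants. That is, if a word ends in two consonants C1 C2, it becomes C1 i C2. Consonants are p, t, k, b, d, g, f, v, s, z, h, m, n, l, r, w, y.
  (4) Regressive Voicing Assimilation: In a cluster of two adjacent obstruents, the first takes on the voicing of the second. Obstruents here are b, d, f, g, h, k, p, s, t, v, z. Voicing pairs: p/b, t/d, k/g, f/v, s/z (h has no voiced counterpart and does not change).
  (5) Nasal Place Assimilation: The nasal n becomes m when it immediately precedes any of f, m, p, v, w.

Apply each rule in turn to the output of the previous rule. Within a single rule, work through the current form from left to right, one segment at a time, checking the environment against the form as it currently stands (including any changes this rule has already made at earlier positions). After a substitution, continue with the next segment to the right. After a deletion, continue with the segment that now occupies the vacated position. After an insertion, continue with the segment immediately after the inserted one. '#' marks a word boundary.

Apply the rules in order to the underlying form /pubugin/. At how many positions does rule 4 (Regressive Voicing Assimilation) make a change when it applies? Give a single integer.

(1) Medial Vowel Deletion: [pubugin] → [pbgn]
(2) Spirantization: no change — [pbgn]
(3) Vowel Epenthesis: [pbgn] → [pbgin]
(4) Regressive Voicing Assimilation: [pbgin] → [bbgin]
(5) Nasal Place Assimilation: no change — [bbgin]
Rule 4 changed 1 position(s).

1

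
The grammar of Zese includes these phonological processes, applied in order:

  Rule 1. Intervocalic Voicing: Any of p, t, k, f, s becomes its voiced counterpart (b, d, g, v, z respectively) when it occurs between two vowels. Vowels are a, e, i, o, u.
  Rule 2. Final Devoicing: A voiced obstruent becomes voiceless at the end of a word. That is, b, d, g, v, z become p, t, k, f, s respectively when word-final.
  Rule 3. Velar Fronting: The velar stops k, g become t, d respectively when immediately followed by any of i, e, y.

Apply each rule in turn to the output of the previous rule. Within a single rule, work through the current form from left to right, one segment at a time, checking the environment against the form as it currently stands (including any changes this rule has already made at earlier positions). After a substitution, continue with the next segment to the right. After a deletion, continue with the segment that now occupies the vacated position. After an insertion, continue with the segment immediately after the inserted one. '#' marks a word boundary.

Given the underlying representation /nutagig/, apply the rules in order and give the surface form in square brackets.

Rule 1 Intervocalic Voicing: [nutagig] → [nudagig]
Rule 2 Final Devoicing: [nudagig] → [nudagik]
Rule 3 Velar Fronting: [nudagik] → [nudadik]

[nudadik]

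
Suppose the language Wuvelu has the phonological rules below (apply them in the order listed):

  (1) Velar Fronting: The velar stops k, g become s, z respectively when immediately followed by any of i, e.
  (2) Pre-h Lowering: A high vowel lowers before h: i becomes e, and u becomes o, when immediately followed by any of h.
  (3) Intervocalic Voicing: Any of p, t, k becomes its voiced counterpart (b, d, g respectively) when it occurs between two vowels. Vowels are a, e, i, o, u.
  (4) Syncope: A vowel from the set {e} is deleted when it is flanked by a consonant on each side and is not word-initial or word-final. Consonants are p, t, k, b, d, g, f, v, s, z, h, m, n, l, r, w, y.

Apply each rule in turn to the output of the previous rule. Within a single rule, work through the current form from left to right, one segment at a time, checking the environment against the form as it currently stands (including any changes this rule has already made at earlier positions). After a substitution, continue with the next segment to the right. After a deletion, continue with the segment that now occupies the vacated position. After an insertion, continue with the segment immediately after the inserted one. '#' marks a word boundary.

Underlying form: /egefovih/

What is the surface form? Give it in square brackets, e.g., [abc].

[ezfovh]

(1) Velar Fronting: [egefovih] → [ezefovih]
(2) Pre-h Lowering: [ezefovih] → [ezefoveh]
(3) Intervocalic Voicing: no change — [ezefoveh]
(4) Syncope: [ezefoveh] → [ezfovh]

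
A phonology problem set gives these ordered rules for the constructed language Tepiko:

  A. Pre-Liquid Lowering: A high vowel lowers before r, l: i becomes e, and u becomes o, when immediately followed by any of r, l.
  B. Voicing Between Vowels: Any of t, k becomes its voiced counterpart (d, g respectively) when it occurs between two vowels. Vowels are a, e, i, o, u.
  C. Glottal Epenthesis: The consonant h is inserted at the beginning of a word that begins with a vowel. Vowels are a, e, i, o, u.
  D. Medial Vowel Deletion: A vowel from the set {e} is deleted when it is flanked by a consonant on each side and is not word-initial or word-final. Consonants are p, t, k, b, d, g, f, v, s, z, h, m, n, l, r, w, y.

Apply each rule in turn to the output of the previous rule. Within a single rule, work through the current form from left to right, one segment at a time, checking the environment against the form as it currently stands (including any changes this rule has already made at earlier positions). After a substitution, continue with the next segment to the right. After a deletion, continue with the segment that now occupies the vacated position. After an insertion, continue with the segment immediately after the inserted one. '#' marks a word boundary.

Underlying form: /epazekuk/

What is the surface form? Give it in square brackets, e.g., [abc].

A Pre-Liquid Lowering: no change — [epazekuk]
B Voicing Between Vowels: [epazekuk] → [epazeguk]
C Glottal Epenthesis: [epazeguk] → [hepazeguk]
D Medial Vowel Deletion: [hepazeguk] → [hpazguk]

[hpazguk]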